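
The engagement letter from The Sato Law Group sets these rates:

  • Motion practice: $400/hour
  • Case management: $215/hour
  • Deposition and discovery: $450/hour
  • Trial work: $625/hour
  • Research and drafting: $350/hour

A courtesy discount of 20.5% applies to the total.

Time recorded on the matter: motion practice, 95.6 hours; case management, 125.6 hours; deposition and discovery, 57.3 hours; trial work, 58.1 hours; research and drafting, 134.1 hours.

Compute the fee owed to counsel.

Motion practice: 95.6 × $400 = $38,240.00
Case management: 125.6 × $215 = $27,004.00
Deposition and discovery: 57.3 × $450 = $25,785.00
Trial work: 58.1 × $625 = $36,312.50
Research and drafting: 134.1 × $350 = $46,935.00
Subtotal: $174,276.50
Less 20.5% discount: −$35,726.68
Total: $174,276.50 − $35,726.68 = $138,549.82

$138,549.82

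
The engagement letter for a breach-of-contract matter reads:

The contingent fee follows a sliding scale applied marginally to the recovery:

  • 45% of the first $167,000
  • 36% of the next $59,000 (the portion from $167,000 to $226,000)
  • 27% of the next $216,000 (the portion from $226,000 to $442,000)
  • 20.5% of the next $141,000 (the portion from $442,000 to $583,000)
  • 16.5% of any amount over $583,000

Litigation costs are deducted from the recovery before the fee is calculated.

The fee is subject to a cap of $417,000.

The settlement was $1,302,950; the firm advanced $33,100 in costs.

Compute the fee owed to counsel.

$296,945.25

Fee base (net of costs): $1,302,950 − $33,100 = $1,269,850
First $167,000 at 45% = $75,150.00
Next $59,000 at 36% = $21,240.00
Next $216,000 at 27% = $58,320.00
Next $141,000 at 20.5% = $28,905.00
Remaining $686,850 at 16.5% = $113,330.25
Fee: $75,150.00 + $21,240.00 + $58,320.00 + $28,905.00 + $113,330.25 = $296,945.25
$296,945.25 is under the $417,000 cap.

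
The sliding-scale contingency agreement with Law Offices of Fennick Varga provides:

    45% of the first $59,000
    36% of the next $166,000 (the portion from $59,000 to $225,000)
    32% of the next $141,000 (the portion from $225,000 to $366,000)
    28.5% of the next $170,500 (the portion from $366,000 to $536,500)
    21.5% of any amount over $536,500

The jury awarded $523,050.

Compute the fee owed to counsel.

First $59,000 at 45% = $26,550.00
Next $166,000 at 36% = $59,760.00
Next $141,000 at 32% = $45,120.00
Remaining $157,050 at 28.5% = $44,759.25
Fee: $26,550.00 + $59,760.00 + $45,120.00 + $44,759.25 = $176,189.25

$176,189.25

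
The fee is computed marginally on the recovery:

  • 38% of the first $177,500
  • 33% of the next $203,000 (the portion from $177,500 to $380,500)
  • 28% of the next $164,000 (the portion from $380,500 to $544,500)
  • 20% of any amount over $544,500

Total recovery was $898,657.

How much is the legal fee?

$251,191.40

First $177,500 at 38% = $67,450.00
Next $203,000 at 33% = $66,990.00
Next $164,000 at 28% = $45,920.00
Remaining $354,157 at 20% = $70,831.40
Fee: $67,450.00 + $66,990.00 + $45,920.00 + $70,831.40 = $251,191.40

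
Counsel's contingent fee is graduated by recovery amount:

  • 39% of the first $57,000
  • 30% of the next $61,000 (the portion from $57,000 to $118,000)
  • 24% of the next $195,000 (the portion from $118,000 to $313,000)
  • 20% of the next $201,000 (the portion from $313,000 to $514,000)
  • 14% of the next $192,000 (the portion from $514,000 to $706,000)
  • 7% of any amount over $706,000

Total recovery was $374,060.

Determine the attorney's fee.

First $57,000 at 39% = $22,230.00
Next $61,000 at 30% = $18,300.00
Next $195,000 at 24% = $46,800.00
Remaining $61,060 at 20% = $12,212.00
Fee: $22,230.00 + $18,300.00 + $46,800.00 + $12,212.00 = $99,542.00

$99,542.00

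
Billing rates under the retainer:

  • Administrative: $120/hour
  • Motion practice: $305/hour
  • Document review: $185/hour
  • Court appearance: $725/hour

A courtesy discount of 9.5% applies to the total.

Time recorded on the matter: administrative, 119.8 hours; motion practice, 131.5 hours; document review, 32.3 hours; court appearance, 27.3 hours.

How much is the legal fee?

Administrative: 119.8 × $120 = $14,376.00
Motion practice: 131.5 × $305 = $40,107.50
Document review: 32.3 × $185 = $5,975.50
Court appearance: 27.3 × $725 = $19,792.50
Subtotal: $80,251.50
Less 9.5% discount: −$7,623.89
Total: $80,251.50 − $7,623.89 = $72,627.61

$72,627.61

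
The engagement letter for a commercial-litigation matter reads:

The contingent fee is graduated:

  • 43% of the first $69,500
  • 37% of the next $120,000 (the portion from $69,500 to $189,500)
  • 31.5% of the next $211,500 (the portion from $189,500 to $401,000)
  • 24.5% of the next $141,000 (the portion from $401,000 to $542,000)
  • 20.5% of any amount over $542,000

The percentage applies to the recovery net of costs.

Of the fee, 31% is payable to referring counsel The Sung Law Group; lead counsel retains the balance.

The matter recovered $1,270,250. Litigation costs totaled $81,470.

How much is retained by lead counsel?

$212,549.26

Fee base (net of costs): $1,270,250 − $81,470 = $1,188,780
First $69,500 at 43% = $29,885.00
Next $120,000 at 37% = $44,400.00
Next $211,500 at 31.5% = $66,622.50
Next $141,000 at 24.5% = $34,545.00
Remaining $646,780 at 20.5% = $132,589.90
Fee: $29,885.00 + $44,400.00 + $66,622.50 + $34,545.00 + $132,589.90 = $308,042.40
Referral share: 31% of $308,042.40 = $95,493.14; lead counsel retains $308,042.40 − $95,493.14 = $212,549.26.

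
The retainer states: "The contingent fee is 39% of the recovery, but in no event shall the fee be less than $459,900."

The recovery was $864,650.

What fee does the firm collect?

39% of $864,650 = $337,213.50
That is below the $459,900 minimum, so the minimum applies.

$459,900.00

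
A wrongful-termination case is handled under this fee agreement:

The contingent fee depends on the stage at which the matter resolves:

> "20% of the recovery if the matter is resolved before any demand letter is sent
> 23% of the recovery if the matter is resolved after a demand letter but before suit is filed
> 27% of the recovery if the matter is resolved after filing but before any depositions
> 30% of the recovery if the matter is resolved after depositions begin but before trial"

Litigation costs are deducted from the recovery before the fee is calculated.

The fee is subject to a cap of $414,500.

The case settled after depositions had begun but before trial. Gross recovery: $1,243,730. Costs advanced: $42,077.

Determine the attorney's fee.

Fee base (net of costs): $1,243,730 − $42,077 = $1,201,653
The matter settled after depositions had begun but before trial, so the 30% rate applies.
$1,201,653 × 30% = $360,495.90
$360,495.90 is under the $414,500 cap.

$360,495.90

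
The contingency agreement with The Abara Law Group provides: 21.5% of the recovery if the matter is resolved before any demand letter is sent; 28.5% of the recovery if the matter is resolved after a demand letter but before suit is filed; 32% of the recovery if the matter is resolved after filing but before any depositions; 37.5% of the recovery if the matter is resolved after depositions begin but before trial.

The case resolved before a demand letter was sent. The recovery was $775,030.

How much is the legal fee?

The matter resolved before a demand letter was sent, so the 21.5% rate applies.
$775,030 × 21.5% = $166,631.45

$166,631.45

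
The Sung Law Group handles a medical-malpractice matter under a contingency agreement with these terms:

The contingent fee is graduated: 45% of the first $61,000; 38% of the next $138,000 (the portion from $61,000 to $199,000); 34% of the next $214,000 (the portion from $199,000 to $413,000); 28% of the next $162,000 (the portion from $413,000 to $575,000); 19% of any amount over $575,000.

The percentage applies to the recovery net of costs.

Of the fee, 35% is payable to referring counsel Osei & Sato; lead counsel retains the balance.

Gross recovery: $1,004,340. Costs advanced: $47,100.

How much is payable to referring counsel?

$94,722.46

Fee base (net of costs): $1,004,340 − $47,100 = $957,240
First $61,000 at 45% = $27,450.00
Next $138,000 at 38% = $52,440.00
Next $214,000 at 34% = $72,760.00
Next $162,000 at 28% = $45,360.00
Remaining $382,240 at 19% = $72,625.60
Fee: $27,450.00 + $52,440.00 + $72,760.00 + $45,360.00 + $72,625.60 = $270,635.60
Referral share: 35% of $270,635.60 = $94,722.46; lead counsel retains $270,635.60 − $94,722.46 = $175,913.14.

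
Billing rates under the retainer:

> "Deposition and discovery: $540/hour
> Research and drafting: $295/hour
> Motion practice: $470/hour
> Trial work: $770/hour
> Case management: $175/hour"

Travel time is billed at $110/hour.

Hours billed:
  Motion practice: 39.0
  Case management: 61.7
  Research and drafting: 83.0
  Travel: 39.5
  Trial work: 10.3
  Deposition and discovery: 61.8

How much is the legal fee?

Deposition and discovery: 61.8 × $540 = $33,372.00
Research and drafting: 83.0 × $295 = $24,485.00
Motion practice: 39.0 × $470 = $18,330.00
Trial work: 10.3 × $770 = $7,931.00
Case management: 61.7 × $175 = $10,797.50
Subtotal: $33,372.00 + $24,485.00 + $18,330.00 + $7,931.00 + $10,797.50 = $94,915.50
Travel: 39.5 × $110 = $4,345.00
Total: $94,915.50 + $4,345.00 = $99,260.50

$99,260.50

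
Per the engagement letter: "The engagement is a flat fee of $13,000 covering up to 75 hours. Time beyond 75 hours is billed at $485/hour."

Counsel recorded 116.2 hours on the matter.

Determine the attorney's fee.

$32,982.00

Flat fee: $13,000.00
Excess hours: 116.2 − 75 = 41.2
Overrun: 41.2 × $485 = $19,982.00
Total: $13,000.00 + $19,982.00 = $32,982.00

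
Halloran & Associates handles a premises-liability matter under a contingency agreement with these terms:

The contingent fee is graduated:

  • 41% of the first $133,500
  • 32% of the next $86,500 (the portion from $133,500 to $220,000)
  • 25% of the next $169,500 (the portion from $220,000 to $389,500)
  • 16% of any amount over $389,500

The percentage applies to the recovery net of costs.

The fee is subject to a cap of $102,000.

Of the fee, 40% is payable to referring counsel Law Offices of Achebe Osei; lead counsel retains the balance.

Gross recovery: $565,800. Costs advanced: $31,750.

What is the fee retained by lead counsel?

Fee base (net of costs): $565,800 − $31,750 = $534,050
First $133,500 at 41% = $54,735.00
Next $86,500 at 32% = $27,680.00
Next $169,500 at 25% = $42,375.00
Remaining $144,550 at 16% = $23,128.00
Fee: $54,735.00 + $27,680.00 + $42,375.00 + $23,128.00 = $147,918.00
$147,918.00 exceeds the $102,000 cap, so the fee is capped at $102,000.00.
Referral share: 40% of $102,000.00 = $40,800.00; lead counsel retains $102,000.00 − $40,800.00 = $61,200.00.

$61,200.00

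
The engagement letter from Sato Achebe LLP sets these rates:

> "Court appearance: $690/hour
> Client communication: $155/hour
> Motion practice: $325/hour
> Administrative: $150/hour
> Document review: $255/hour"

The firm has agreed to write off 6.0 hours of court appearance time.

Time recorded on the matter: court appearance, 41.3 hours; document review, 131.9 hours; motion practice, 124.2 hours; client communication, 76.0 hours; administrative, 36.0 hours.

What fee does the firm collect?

Court appearance: 41.3 × $690 = $28,497.00
Client communication: 76.0 × $155 = $11,780.00
Motion practice: 124.2 × $325 = $40,365.00
Administrative: 36.0 × $150 = $5,400.00
Document review: 131.9 × $255 = $33,634.50
Subtotal: $119,676.50
Write-off: 6.0 × $690 = $4,140.00
Total: $119,676.50 − $4,140.00 = $115,536.50

$115,536.50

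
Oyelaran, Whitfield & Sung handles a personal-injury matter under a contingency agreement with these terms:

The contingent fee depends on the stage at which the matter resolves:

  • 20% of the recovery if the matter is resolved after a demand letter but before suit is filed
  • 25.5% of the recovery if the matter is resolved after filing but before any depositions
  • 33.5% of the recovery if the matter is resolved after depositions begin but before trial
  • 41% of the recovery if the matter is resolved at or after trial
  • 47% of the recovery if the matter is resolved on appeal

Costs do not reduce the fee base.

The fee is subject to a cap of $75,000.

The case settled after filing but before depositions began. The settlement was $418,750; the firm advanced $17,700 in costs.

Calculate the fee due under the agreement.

$75,000.00

Fee base is the gross recovery, $418,750; costs are reimbursed separately.
The matter settled after filing but before depositions began, so the 25.5% rate applies.
$418,750 × 25.5% = $106,781.25
$106,781.25 exceeds the $75,000 cap, so the fee is capped at $75,000.00.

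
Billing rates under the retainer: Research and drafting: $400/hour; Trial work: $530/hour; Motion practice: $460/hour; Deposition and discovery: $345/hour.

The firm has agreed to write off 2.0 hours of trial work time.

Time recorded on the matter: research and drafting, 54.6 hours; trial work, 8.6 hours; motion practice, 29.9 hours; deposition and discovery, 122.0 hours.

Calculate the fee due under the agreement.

$81,182.00

Research and drafting: 54.6 × $400 = $21,840.00
Trial work: 8.6 × $530 = $4,558.00
Motion practice: 29.9 × $460 = $13,754.00
Deposition and discovery: 122.0 × $345 = $42,090.00
Subtotal: $82,242.00
Write-off: 2.0 × $530 = $1,060.00
Total: $82,242.00 − $1,060.00 = $81,182.00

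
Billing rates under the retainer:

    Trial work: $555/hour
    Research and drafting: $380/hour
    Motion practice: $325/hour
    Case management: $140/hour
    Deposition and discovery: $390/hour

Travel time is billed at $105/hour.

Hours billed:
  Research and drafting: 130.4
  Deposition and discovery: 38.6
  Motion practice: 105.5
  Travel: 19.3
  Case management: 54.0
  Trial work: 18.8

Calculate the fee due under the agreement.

$118,914.00

Trial work: 18.8 × $555 = $10,434.00
Research and drafting: 130.4 × $380 = $49,552.00
Motion practice: 105.5 × $325 = $34,287.50
Case management: 54.0 × $140 = $7,560.00
Deposition and discovery: 38.6 × $390 = $15,054.00
Subtotal: $10,434.00 + $49,552.00 + $34,287.50 + $7,560.00 + $15,054.00 = $116,887.50
Travel: 19.3 × $105 = $2,026.50
Total: $116,887.50 + $2,026.50 = $118,914.00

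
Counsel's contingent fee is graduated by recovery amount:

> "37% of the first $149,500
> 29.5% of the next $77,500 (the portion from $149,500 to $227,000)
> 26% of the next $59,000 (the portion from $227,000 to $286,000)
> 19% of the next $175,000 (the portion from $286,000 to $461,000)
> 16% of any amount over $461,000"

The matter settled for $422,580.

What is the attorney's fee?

$119,467.70

First $149,500 at 37% = $55,315.00
Next $77,500 at 29.5% = $22,862.50
Next $59,000 at 26% = $15,340.00
Remaining $136,580 at 19% = $25,950.20
Fee: $55,315.00 + $22,862.50 + $15,340.00 + $25,950.20 = $119,467.70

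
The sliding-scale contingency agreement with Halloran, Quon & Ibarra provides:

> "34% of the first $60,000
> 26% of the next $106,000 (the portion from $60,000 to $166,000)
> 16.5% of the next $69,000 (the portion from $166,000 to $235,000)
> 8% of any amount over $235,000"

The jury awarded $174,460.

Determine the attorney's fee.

First $60,000 at 34% = $20,400.00
Next $106,000 at 26% = $27,560.00
Remaining $8,460 at 16.5% = $1,395.90
Fee: $20,400.00 + $27,560.00 + $1,395.90 = $49,355.90

$49,355.90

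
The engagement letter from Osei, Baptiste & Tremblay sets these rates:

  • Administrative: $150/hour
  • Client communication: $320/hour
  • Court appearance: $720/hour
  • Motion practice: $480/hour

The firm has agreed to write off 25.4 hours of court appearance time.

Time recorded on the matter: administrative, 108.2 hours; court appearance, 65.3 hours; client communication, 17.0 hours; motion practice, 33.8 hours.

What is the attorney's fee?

$66,622.00

Administrative: 108.2 × $150 = $16,230.00
Client communication: 17.0 × $320 = $5,440.00
Court appearance: 65.3 × $720 = $47,016.00
Motion practice: 33.8 × $480 = $16,224.00
Subtotal: $84,910.00
Write-off: 25.4 × $720 = $18,288.00
Total: $84,910.00 − $18,288.00 = $66,622.00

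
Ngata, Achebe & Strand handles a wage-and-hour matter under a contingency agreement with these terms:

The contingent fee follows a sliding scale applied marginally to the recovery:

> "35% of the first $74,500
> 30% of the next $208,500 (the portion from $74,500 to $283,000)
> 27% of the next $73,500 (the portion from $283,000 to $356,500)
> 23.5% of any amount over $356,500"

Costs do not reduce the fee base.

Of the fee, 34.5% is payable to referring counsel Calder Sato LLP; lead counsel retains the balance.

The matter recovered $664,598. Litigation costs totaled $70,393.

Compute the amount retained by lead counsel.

Fee base is the gross recovery, $664,598; costs are reimbursed separately.
First $74,500 at 35% = $26,075.00
Next $208,500 at 30% = $62,550.00
Next $73,500 at 27% = $19,845.00
Remaining $308,098 at 23.5% = $72,403.03
Fee: $26,075.00 + $62,550.00 + $19,845.00 + $72,403.03 = $180,873.03
Referral share: 34.5% of $180,873.03 = $62,401.20; lead counsel retains $180,873.03 − $62,401.20 = $118,471.83.

$118,471.83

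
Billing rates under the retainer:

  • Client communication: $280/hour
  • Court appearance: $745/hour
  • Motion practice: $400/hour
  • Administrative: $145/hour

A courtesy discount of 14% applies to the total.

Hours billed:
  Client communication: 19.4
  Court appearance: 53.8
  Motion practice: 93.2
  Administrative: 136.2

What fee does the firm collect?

Client communication: 19.4 × $280 = $5,432.00
Court appearance: 53.8 × $745 = $40,081.00
Motion practice: 93.2 × $400 = $37,280.00
Administrative: 136.2 × $145 = $19,749.00
Subtotal: $102,542.00
Less 14% discount: −$14,355.88
Total: $102,542.00 − $14,355.88 = $88,186.12

$88,186.12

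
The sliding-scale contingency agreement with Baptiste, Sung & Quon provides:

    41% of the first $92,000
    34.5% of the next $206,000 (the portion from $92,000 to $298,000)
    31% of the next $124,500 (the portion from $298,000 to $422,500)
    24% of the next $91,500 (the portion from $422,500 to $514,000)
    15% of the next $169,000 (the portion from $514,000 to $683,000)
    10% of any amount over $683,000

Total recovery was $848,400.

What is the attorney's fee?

First $92,000 at 41% = $37,720.00
Next $206,000 at 34.5% = $71,070.00
Next $124,500 at 31% = $38,595.00
Next $91,500 at 24% = $21,960.00
Next $169,000 at 15% = $25,350.00
Remaining $165,400 at 10% = $16,540.00
Fee: $37,720.00 + $71,070.00 + $38,595.00 + $21,960.00 + $25,350.00 + $16,540.00 = $211,235.00

$211,235.00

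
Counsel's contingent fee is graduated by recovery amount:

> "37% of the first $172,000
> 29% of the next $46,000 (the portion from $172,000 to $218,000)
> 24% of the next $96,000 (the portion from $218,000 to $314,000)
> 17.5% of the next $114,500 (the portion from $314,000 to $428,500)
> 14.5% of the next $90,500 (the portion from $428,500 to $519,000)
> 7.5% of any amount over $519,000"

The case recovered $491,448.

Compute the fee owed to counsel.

First $172,000 at 37% = $63,640.00
Next $46,000 at 29% = $13,340.00
Next $96,000 at 24% = $23,040.00
Next $114,500 at 17.5% = $20,037.50
Remaining $62,948 at 14.5% = $9,127.46
Fee: $63,640.00 + $13,340.00 + $23,040.00 + $20,037.50 + $9,127.46 = $129,184.96

$129,184.96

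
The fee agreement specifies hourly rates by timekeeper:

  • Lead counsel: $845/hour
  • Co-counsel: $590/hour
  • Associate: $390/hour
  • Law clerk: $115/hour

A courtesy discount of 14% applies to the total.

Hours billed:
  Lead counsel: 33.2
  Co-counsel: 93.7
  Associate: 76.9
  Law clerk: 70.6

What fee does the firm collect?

$104,444.42

Lead counsel: 33.2 × $845 = $28,054.00
Co-counsel: 93.7 × $590 = $55,283.00
Associate: 76.9 × $390 = $29,991.00
Law clerk: 70.6 × $115 = $8,119.00
Subtotal: $121,447.00
Less 14% discount: −$17,002.58
Total: $121,447.00 − $17,002.58 = $104,444.42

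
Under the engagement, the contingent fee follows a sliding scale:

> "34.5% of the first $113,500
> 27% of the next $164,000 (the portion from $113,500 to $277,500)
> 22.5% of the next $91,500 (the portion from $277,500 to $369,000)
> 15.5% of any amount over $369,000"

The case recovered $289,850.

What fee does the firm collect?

First $113,500 at 34.5% = $39,157.50
Next $164,000 at 27% = $44,280.00
Remaining $12,350 at 22.5% = $2,778.75
Fee: $39,157.50 + $44,280.00 + $2,778.75 = $86,216.25

$86,216.25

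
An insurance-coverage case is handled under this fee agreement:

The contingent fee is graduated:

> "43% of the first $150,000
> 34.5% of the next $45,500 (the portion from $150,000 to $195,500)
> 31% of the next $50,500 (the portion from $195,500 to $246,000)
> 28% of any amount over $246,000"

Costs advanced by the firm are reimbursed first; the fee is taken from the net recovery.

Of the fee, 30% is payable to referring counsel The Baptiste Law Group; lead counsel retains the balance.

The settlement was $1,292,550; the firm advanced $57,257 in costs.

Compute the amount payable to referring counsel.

$111,856.36

Fee base (net of costs): $1,292,550 − $57,257 = $1,235,293
First $150,000 at 43% = $64,500.00
Next $45,500 at 34.5% = $15,697.50
Next $50,500 at 31% = $15,655.00
Remaining $989,293 at 28% = $277,002.04
Fee: $64,500.00 + $15,697.50 + $15,655.00 + $277,002.04 = $372,854.54
Referral share: 30% of $372,854.54 = $111,856.36; lead counsel retains $372,854.54 − $111,856.36 = $260,998.18.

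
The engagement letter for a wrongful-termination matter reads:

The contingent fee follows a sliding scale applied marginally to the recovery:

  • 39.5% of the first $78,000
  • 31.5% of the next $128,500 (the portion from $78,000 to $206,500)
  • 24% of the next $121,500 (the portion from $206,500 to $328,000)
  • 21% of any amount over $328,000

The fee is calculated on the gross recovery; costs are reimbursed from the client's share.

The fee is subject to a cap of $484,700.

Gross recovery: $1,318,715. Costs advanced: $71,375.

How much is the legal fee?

Fee base is the gross recovery, $1,318,715; costs are reimbursed separately.
First $78,000 at 39.5% = $30,810.00
Next $128,500 at 31.5% = $40,477.50
Next $121,500 at 24% = $29,160.00
Remaining $990,715 at 21% = $208,050.15
Fee: $30,810.00 + $40,477.50 + $29,160.00 + $208,050.15 = $308,497.65
$308,497.65 is under the $484,700 cap.

$308,497.65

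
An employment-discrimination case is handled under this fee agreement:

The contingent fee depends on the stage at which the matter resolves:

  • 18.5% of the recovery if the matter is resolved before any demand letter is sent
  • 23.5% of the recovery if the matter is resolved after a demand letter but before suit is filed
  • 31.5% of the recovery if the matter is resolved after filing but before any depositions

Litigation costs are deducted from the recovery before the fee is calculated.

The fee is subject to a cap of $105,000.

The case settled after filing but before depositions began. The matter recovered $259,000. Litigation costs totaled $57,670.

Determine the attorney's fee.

Fee base (net of costs): $259,000 − $57,670 = $201,330
The matter settled after filing but before depositions began, so the 31.5% rate applies.
$201,330 × 31.5% = $63,418.95
$63,418.95 is under the $105,000 cap.

$63,418.95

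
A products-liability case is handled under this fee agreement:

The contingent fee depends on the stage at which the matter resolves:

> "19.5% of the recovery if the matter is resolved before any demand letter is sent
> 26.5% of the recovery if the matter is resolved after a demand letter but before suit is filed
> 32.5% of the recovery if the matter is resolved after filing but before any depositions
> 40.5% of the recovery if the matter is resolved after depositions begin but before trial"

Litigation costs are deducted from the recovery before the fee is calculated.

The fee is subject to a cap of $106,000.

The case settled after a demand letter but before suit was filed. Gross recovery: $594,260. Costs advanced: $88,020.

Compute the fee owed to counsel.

$106,000.00

Fee base (net of costs): $594,260 − $88,020 = $506,240
The matter settled after a demand letter but before suit was filed, so the 26.5% rate applies.
$506,240 × 26.5% = $134,153.60
$134,153.60 exceeds the $106,000 cap, so the fee is capped at $106,000.00.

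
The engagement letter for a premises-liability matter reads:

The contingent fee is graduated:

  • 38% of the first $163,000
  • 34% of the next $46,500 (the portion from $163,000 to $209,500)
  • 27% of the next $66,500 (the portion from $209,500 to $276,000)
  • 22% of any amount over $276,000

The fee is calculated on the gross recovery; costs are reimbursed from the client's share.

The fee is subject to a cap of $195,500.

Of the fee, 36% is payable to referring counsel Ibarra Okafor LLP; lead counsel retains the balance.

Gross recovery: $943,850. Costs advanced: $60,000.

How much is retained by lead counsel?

Fee base is the gross recovery, $943,850; costs are reimbursed separately.
First $163,000 at 38% = $61,940.00
Next $46,500 at 34% = $15,810.00
Next $66,500 at 27% = $17,955.00
Remaining $667,850 at 22% = $146,927.00
Fee: $61,940.00 + $15,810.00 + $17,955.00 + $146,927.00 = $242,632.00
$242,632.00 exceeds the $195,500 cap, so the fee is capped at $195,500.00.
Referral share: 36% of $195,500.00 = $70,380.00; lead counsel retains $195,500.00 − $70,380.00 = $125,120.00.

$125,120.00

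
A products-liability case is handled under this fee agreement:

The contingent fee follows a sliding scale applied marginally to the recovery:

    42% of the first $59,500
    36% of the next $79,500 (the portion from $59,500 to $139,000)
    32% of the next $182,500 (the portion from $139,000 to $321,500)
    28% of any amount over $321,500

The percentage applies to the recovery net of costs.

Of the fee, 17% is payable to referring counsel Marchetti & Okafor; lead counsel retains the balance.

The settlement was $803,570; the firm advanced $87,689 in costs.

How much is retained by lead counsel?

$184,622.44

Fee base (net of costs): $803,570 − $87,689 = $715,881
First $59,500 at 42% = $24,990.00
Next $79,500 at 36% = $28,620.00
Next $182,500 at 32% = $58,400.00
Remaining $394,381 at 28% = $110,426.68
Fee: $24,990.00 + $28,620.00 + $58,400.00 + $110,426.68 = $222,436.68
Referral share: 17% of $222,436.68 = $37,814.24; lead counsel retains $222,436.68 − $37,814.24 = $184,622.44.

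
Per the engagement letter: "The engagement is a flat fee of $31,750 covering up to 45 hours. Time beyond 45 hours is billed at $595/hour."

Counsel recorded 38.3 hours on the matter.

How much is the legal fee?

$31,750.00

38.3 hours is within the 45-hour scope; only the flat fee applies.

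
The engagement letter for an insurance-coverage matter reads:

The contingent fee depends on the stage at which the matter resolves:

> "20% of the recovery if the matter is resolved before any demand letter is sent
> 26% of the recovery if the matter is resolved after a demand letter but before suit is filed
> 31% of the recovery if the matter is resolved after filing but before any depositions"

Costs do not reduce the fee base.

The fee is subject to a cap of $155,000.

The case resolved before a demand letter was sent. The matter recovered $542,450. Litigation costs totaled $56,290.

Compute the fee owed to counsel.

Fee base is the gross recovery, $542,450; costs are reimbursed separately.
The matter resolved before a demand letter was sent, so the 20% rate applies.
$542,450 × 20% = $108,490.00
$108,490.00 is under the $155,000 cap.

$108,490.00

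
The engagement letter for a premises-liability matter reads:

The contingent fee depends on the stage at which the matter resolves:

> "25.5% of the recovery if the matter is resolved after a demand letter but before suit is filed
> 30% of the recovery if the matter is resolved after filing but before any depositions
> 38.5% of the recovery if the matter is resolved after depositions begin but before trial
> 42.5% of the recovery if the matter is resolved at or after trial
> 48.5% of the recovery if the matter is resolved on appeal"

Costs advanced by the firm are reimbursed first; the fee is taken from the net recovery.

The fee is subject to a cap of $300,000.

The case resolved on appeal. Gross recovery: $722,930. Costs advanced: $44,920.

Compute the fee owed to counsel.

Fee base (net of costs): $722,930 − $44,920 = $678,010
The matter resolved on appeal, so the 48.5% rate applies.
$678,010 × 48.5% = $328,834.85
$328,834.85 exceeds the $300,000 cap, so the fee is capped at $300,000.00.

$300,000.00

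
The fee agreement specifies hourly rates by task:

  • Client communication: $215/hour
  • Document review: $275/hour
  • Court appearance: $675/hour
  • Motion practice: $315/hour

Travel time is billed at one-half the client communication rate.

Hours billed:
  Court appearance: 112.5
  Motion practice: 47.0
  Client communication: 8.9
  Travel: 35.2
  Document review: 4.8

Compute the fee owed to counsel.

$97,760.00

Client communication: 8.9 × $215 = $1,913.50
Document review: 4.8 × $275 = $1,320.00
Court appearance: 112.5 × $675 = $75,937.50
Motion practice: 47.0 × $315 = $14,805.00
Subtotal: $1,913.50 + $1,320.00 + $75,937.50 + $14,805.00 = $93,976.00
Travel: 35.2 × ($215 ÷ 2) = 35.2 × $107.50 = $3,784.00
Total: $93,976.00 + $3,784.00 = $97,760.00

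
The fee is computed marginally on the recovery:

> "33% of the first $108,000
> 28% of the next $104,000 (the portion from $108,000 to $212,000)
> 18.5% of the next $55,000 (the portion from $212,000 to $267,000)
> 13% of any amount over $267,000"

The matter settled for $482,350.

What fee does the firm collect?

First $108,000 at 33% = $35,640.00
Next $104,000 at 28% = $29,120.00
Next $55,000 at 18.5% = $10,175.00
Remaining $215,350 at 13% = $27,995.50
Fee: $35,640.00 + $29,120.00 + $10,175.00 + $27,995.50 = $102,930.50

$102,930.50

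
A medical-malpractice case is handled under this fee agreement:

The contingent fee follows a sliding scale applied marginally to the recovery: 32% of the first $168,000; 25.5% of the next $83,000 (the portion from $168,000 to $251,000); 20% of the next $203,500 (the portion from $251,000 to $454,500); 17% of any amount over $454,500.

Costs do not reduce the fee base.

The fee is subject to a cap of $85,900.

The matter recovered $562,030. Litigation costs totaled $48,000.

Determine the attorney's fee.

Fee base is the gross recovery, $562,030; costs are reimbursed separately.
First $168,000 at 32% = $53,760.00
Next $83,000 at 25.5% = $21,165.00
Next $203,500 at 20% = $40,700.00
Remaining $107,530 at 17% = $18,280.10
Fee: $53,760.00 + $21,165.00 + $40,700.00 + $18,280.10 = $133,905.10
$133,905.10 exceeds the $85,900 cap, so the fee is capped at $85,900.00.

$85,900.00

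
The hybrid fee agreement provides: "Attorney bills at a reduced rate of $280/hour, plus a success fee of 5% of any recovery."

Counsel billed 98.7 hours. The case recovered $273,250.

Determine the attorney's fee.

Hourly: 98.7 × $280 = $27,636.00
Success fee: 5% of $273,250 = $13,662.50
Total: $27,636.00 + $13,662.50 = $41,298.50

$41,298.50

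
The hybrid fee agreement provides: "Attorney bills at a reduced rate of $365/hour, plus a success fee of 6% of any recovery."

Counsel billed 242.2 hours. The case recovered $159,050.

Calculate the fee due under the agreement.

Hourly: 242.2 × $365 = $88,403.00
Success fee: 6% of $159,050 = $9,543.00
Total: $88,403.00 + $9,543.00 = $97,946.00

$97,946.00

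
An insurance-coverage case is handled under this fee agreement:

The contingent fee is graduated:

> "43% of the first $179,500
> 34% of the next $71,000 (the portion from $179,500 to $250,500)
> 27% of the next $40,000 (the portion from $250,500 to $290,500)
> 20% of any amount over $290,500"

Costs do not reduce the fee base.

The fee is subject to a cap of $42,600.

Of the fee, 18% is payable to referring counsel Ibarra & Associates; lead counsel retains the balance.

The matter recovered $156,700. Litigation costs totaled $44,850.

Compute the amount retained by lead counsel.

$34,932.00

Fee base is the gross recovery, $156,700; costs are reimbursed separately.
First $156,700 at 43% = $67,381.00
$67,381.00 exceeds the $42,600 cap, so the fee is capped at $42,600.00.
Referral share: 18% of $42,600.00 = $7,668.00; lead counsel retains $42,600.00 − $7,668.00 = $34,932.00.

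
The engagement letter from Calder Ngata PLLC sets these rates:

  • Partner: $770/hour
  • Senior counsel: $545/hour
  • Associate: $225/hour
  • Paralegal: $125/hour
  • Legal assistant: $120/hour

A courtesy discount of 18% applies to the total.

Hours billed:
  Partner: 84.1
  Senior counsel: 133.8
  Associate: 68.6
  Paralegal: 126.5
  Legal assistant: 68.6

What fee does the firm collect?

$145,269.15

Partner: 84.1 × $770 = $64,757.00
Senior counsel: 133.8 × $545 = $72,921.00
Associate: 68.6 × $225 = $15,435.00
Paralegal: 126.5 × $125 = $15,812.50
Legal assistant: 68.6 × $120 = $8,232.00
Subtotal: $177,157.50
Less 18% discount: −$31,888.35
Total: $177,157.50 − $31,888.35 = $145,269.15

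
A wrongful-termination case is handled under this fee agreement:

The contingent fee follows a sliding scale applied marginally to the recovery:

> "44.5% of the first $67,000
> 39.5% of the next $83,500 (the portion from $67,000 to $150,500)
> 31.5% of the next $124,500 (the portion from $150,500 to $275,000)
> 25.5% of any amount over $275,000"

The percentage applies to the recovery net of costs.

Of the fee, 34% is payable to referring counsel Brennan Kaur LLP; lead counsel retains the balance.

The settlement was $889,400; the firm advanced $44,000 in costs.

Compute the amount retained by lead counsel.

Fee base (net of costs): $889,400 − $44,000 = $845,400
First $67,000 at 44.5% = $29,815.00
Next $83,500 at 39.5% = $32,982.50
Next $124,500 at 31.5% = $39,217.50
Remaining $570,400 at 25.5% = $145,452.00
Fee: $29,815.00 + $32,982.50 + $39,217.50 + $145,452.00 = $247,467.00
Referral share: 34% of $247,467.00 = $84,138.78; lead counsel retains $247,467.00 − $84,138.78 = $163,328.22.

$163,328.22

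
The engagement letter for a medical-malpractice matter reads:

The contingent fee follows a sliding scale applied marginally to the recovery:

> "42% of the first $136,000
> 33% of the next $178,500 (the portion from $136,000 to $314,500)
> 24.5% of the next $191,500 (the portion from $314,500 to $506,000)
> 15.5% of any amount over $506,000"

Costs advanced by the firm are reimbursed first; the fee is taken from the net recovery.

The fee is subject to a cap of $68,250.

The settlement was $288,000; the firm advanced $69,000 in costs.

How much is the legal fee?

Fee base (net of costs): $288,000 − $69,000 = $219,000
First $136,000 at 42% = $57,120.00
Remaining $83,000 at 33% = $27,390.00
Fee: $57,120.00 + $27,390.00 = $84,510.00
$84,510.00 exceeds the $68,250 cap, so the fee is capped at $68,250.00.

$68,250.00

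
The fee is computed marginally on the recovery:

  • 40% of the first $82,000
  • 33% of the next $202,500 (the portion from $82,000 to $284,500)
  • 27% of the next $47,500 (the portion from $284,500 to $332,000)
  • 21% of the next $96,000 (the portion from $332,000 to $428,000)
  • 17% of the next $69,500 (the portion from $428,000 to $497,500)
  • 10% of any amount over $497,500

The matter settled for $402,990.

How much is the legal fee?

First $82,000 at 40% = $32,800.00
Next $202,500 at 33% = $66,825.00
Next $47,500 at 27% = $12,825.00
Remaining $70,990 at 21% = $14,907.90
Fee: $32,800.00 + $66,825.00 + $12,825.00 + $14,907.90 = $127,357.90

$127,357.90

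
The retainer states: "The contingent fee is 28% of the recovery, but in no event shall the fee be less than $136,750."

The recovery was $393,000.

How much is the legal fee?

$136,750.00

28% of $393,000 = $110,040.00
That is below the $136,750 minimum, so the minimum applies.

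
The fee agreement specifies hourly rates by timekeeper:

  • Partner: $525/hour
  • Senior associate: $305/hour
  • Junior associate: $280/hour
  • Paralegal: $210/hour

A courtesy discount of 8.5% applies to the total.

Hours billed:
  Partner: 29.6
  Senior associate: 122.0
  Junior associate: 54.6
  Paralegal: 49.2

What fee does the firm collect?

$71,708.55

Partner: 29.6 × $525 = $15,540.00
Senior associate: 122.0 × $305 = $37,210.00
Junior associate: 54.6 × $280 = $15,288.00
Paralegal: 49.2 × $210 = $10,332.00
Subtotal: $78,370.00
Less 8.5% discount: −$6,661.45
Total: $78,370.00 − $6,661.45 = $71,708.55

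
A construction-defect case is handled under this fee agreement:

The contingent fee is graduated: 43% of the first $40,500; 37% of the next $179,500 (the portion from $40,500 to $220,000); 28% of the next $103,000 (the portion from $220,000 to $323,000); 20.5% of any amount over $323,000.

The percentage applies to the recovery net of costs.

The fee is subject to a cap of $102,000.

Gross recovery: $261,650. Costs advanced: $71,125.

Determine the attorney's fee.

$72,924.25

Fee base (net of costs): $261,650 − $71,125 = $190,525
First $40,500 at 43% = $17,415.00
Remaining $150,025 at 37% = $55,509.25
Fee: $17,415.00 + $55,509.25 = $72,924.25
$72,924.25 is under the $102,000 cap.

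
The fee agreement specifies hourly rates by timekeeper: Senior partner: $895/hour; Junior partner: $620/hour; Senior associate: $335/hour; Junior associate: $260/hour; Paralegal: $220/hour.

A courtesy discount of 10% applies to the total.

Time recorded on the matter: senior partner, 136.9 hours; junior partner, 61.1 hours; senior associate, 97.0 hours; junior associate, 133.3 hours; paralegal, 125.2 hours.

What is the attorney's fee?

$229,594.05

Senior partner: 136.9 × $895 = $122,525.50
Junior partner: 61.1 × $620 = $37,882.00
Senior associate: 97.0 × $335 = $32,495.00
Junior associate: 133.3 × $260 = $34,658.00
Paralegal: 125.2 × $220 = $27,544.00
Subtotal: $255,104.50
Less 10% discount: −$25,510.45
Total: $255,104.50 − $25,510.45 = $229,594.05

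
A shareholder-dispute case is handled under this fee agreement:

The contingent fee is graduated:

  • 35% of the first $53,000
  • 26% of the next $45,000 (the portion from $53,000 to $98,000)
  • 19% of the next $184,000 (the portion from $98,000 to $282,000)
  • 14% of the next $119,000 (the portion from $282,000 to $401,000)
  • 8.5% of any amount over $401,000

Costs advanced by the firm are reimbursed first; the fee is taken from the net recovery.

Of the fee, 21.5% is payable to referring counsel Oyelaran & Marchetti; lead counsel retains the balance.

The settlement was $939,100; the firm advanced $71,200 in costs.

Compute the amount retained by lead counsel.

$95,421.85

Fee base (net of costs): $939,100 − $71,200 = $867,900
First $53,000 at 35% = $18,550.00
Next $45,000 at 26% = $11,700.00
Next $184,000 at 19% = $34,960.00
Next $119,000 at 14% = $16,660.00
Remaining $466,900 at 8.5% = $39,686.50
Fee: $18,550.00 + $11,700.00 + $34,960.00 + $16,660.00 + $39,686.50 = $121,556.50
Referral share: 21.5% of $121,556.50 = $26,134.65; lead counsel retains $121,556.50 − $26,134.65 = $95,421.85.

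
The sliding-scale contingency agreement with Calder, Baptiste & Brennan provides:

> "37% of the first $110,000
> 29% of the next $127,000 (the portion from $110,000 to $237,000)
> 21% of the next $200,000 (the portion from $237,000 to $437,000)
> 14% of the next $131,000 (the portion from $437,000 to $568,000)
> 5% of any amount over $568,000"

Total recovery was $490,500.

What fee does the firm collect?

$127,020.00

First $110,000 at 37% = $40,700.00
Next $127,000 at 29% = $36,830.00
Next $200,000 at 21% = $42,000.00
Remaining $53,500 at 14% = $7,490.00
Fee: $40,700.00 + $36,830.00 + $42,000.00 + $7,490.00 = $127,020.00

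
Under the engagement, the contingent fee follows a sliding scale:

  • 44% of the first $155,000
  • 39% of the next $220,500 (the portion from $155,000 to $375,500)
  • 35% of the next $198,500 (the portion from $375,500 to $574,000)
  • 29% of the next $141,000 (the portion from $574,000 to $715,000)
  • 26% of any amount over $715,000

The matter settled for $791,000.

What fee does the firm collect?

$284,320.00

First $155,000 at 44% = $68,200.00
Next $220,500 at 39% = $85,995.00
Next $198,500 at 35% = $69,475.00
Next $141,000 at 29% = $40,890.00
Remaining $76,000 at 26% = $19,760.00
Fee: $68,200.00 + $85,995.00 + $69,475.00 + $40,890.00 + $19,760.00 = $284,320.00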